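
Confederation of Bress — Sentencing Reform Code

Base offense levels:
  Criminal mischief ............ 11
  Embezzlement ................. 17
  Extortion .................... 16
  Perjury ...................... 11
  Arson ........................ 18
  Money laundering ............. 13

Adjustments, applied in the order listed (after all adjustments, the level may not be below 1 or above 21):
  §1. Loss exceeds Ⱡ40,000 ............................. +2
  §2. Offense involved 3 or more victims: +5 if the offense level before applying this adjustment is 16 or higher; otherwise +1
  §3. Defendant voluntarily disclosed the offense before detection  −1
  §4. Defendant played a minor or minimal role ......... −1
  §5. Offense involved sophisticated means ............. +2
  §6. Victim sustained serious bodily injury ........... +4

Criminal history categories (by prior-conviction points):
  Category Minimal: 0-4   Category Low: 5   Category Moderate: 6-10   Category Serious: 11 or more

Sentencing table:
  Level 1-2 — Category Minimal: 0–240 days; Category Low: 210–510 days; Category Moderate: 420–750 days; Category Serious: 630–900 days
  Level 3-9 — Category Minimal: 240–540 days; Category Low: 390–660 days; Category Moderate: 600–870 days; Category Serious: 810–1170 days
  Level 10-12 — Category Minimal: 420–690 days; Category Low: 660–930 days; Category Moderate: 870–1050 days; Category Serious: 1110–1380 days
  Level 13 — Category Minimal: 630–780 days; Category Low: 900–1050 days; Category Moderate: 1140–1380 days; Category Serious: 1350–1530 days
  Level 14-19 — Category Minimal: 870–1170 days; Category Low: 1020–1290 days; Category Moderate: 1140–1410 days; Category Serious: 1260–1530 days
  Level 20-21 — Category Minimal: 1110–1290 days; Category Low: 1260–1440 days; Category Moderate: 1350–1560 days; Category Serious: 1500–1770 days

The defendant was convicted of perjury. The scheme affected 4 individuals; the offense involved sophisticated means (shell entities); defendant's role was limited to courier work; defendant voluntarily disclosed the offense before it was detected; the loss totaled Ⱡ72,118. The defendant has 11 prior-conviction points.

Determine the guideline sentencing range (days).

Base offense level for perjury: 11.
§1 applies: 11 + 2 = 13.
§2 applies (level before this adjustment is 13 < 16, so +1): 13 + 1 = 14.
§3 applies: 14 − 1 = 13.
§4 applies: 13 − 1 = 12.
§5 applies: 12 + 2 = 14.
§6 does not apply.
Final offense level: 14.
Criminal history: 11 prior points → Category Serious (11+).
Level 14 falls in the 14-19 band.
Grid: Level 14-19 × Category Serious = 1260-1530 days.

1260-1530 days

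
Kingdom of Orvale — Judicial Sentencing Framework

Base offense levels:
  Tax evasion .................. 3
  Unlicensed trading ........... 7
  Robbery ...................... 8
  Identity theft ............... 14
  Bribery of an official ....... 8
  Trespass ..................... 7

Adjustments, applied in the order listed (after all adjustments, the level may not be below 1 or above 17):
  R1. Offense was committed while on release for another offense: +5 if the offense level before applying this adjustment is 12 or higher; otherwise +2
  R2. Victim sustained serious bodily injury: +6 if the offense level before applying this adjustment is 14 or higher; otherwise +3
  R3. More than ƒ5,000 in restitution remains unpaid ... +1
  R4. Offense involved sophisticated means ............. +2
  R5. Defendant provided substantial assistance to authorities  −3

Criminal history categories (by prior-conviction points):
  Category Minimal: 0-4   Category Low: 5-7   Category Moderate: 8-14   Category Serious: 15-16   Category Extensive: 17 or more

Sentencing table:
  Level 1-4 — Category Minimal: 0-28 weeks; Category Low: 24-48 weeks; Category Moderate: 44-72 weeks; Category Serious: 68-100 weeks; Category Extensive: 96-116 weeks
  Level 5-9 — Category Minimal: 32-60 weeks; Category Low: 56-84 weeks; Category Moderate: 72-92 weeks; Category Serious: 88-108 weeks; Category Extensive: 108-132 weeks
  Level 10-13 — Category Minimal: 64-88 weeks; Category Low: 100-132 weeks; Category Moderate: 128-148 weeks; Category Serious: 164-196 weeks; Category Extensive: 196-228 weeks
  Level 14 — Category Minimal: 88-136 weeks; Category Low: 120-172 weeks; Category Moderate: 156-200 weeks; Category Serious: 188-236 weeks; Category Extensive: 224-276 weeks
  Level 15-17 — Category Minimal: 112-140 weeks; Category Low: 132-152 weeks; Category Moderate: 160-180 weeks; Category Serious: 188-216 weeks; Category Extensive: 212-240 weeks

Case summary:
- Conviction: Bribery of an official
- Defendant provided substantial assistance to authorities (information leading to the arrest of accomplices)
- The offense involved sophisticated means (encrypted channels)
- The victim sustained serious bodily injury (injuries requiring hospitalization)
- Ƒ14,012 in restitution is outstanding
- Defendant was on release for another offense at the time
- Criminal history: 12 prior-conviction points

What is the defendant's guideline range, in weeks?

128-148 weeks

Base offense level for bribery of an official: 8.
R1 applies (level before this adjustment is 8 < 12, so +2): 8 + 2 = 10.
R2 applies (level before this adjustment is 10 < 14, so +3): 10 + 3 = 13.
R3 applies: 13 + 1 = 14.
R4 applies: 14 + 2 = 16.
R5 applies: 16 − 3 = 13.
Final offense level: 13.
Criminal history: 12 prior points → Category Moderate (8-14).
Level 13 falls in the 10-13 band.
Grid: Level 10-13 × Category Moderate = 128-148 weeks.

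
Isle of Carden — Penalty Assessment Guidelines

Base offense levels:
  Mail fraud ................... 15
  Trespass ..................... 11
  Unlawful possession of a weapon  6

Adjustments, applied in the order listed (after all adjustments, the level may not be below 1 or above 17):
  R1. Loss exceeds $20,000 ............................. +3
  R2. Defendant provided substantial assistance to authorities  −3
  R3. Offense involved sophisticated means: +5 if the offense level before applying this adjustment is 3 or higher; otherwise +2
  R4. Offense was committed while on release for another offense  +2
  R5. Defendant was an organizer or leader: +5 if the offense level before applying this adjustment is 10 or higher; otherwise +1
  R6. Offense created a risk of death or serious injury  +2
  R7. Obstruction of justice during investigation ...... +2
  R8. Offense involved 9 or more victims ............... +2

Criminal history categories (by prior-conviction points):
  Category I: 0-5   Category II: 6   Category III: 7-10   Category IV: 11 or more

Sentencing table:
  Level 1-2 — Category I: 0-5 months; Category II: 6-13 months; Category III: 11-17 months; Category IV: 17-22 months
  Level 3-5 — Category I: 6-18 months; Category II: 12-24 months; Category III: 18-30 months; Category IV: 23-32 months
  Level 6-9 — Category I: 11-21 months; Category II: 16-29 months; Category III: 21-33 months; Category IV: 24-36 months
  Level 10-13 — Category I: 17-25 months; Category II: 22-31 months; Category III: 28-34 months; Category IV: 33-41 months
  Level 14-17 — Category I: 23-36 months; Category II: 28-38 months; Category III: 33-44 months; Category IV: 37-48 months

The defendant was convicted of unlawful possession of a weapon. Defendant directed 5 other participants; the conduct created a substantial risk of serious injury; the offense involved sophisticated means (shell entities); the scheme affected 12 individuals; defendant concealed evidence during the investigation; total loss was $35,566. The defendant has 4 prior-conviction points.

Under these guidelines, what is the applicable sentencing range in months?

23-36 months

Base offense level for unlawful possession of a weapon: 6.
R1 applies: 6 + 3 = 9.
R2 does not apply.
R3 applies (level before this adjustment is 9 ≥ 3, so +5): 9 + 5 = 14.
R5 applies (level before this adjustment is 14 ≥ 10, so +5): 14 + 5 = 19.
R6 applies: 19 + 2 = 21.
R7 applies: 21 + 2 = 23.
R8 applies: 23 + 2 = 25.
Level 25 exceeds the maximum of 17; capped at 17.
Final offense level: 17.
Criminal history: 4 prior points → Category I (0-5).
Level 17 falls in the 14-17 band.
Grid: Level 14-17 × Category I = 23-36 months.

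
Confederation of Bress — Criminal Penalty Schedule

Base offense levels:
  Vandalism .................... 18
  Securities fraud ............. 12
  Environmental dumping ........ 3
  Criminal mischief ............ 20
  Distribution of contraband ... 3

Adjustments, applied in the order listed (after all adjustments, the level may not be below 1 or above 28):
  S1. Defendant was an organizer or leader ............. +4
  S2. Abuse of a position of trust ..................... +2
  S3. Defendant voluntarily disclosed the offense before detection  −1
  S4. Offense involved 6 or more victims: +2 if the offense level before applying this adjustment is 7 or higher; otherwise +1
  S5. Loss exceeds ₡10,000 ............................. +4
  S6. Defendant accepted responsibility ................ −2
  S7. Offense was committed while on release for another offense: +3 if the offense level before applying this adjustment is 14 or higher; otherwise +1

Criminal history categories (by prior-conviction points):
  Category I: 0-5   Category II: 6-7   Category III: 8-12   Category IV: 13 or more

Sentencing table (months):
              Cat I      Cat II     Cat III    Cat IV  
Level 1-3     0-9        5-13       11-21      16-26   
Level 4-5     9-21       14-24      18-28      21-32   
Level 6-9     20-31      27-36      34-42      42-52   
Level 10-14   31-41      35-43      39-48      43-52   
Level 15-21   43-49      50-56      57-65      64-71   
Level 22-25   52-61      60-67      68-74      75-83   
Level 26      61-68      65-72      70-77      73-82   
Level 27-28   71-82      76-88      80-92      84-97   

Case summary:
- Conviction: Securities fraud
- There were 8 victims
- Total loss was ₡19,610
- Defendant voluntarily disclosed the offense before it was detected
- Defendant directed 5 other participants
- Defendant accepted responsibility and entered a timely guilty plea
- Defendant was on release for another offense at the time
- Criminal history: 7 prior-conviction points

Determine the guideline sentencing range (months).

60-67 months

Base offense level for securities fraud: 12.
S1 applies: 12 + 4 = 16.
S2 does not apply.
S3 applies: 16 − 1 = 15.
S4 applies (level before this adjustment is 15 ≥ 7, so +2): 15 + 2 = 17.
S5 applies: 17 + 4 = 21.
S6 applies: 21 − 2 = 19.
S7 applies (level before this adjustment is 19 ≥ 14, so +3): 19 + 3 = 22.
Final offense level: 22.
Criminal history: 7 prior points → Category II (6-7).
Level 22 falls in the 22-25 band.
Grid: Level 22-25 × Category II = 60-67 months.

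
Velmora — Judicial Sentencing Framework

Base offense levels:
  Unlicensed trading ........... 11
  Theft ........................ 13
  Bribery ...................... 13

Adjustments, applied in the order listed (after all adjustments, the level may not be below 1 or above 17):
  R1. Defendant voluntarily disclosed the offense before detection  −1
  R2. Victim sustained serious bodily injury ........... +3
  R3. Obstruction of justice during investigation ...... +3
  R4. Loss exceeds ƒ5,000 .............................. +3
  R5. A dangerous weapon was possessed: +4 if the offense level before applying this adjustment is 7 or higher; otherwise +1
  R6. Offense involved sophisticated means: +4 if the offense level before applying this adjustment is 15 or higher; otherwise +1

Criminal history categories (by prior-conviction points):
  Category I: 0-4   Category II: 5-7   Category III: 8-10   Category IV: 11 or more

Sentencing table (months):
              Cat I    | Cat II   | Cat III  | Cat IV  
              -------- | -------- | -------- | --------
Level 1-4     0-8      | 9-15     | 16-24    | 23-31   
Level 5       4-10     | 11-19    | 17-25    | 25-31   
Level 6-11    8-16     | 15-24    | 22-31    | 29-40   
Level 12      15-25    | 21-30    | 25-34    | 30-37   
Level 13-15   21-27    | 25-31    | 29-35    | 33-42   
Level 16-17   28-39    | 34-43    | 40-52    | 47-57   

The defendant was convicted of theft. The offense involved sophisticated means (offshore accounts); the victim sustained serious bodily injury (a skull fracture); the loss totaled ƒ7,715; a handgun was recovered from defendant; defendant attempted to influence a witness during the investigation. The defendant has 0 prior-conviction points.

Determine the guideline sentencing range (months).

Base offense level for theft: 13.
R1 does not apply.
R2 applies: 13 + 3 = 16.
R3 applies: 16 + 3 = 19.
R4 applies: 19 + 3 = 22.
R5 applies (level before this adjustment is 22 ≥ 7, so +4): 22 + 4 = 26.
R6 applies (level before this adjustment is 26 ≥ 15, so +4): 26 + 4 = 30.
Level 30 exceeds the maximum of 17; capped at 17.
Final offense level: 17.
Criminal history: 0 prior points → Category I (0-4).
Level 17 falls in the 16-17 band.
Grid: Level 16-17 × Category I = 28-39 months.

28-39 months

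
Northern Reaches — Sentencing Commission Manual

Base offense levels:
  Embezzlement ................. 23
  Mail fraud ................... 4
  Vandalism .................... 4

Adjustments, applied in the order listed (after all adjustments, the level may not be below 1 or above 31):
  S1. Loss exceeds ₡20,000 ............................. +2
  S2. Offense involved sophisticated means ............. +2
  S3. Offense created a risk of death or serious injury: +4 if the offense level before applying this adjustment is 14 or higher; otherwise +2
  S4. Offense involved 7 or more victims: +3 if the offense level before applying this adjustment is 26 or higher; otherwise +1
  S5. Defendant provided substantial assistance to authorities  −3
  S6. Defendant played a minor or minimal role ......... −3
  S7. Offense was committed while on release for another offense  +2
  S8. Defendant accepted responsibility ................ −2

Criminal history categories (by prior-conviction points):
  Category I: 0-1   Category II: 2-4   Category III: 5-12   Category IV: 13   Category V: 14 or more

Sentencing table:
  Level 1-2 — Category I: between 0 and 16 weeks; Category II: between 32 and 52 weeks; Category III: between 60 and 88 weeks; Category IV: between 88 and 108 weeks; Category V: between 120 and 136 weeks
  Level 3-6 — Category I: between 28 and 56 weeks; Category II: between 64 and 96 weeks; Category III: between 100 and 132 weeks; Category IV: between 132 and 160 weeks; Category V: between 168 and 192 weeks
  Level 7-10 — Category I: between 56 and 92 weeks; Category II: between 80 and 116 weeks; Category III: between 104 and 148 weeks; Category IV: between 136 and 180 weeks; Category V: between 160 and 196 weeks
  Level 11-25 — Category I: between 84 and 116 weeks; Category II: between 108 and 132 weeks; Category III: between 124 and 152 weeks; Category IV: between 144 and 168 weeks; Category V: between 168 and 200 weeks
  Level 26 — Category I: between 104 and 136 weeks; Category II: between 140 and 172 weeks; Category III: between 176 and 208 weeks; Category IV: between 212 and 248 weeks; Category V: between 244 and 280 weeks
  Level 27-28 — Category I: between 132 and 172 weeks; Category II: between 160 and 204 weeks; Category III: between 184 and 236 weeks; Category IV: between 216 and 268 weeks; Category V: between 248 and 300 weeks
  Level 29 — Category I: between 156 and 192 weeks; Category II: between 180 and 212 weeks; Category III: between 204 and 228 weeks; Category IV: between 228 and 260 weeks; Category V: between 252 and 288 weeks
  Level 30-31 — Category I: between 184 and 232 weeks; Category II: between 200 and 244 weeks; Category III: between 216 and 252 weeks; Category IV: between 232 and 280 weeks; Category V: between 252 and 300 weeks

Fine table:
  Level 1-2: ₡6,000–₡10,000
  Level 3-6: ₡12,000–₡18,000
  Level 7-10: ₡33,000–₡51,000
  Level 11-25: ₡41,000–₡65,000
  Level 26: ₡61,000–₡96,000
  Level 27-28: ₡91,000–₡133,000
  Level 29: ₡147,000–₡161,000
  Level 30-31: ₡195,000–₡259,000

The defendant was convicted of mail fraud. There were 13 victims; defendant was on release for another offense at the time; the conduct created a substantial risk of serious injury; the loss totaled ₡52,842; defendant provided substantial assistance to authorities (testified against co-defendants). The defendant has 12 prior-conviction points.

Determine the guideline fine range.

₡33,000–₡51,000

Base offense level for mail fraud: 4.
S1 applies: 4 + 2 = 6.
S2 does not apply.
S3 applies (level before this adjustment is 6 < 14, so +2): 6 + 2 = 8.
S4 applies (level before this adjustment is 8 < 26, so +1): 8 + 1 = 9.
S5 applies: 9 − 3 = 6.
S6 does not apply.
S7 applies: 6 + 2 = 8.
Final offense level: 8.
Level 8 falls in the 7-10 band.
Fine table: Level 7-10 → ₡33,000–₡51,000.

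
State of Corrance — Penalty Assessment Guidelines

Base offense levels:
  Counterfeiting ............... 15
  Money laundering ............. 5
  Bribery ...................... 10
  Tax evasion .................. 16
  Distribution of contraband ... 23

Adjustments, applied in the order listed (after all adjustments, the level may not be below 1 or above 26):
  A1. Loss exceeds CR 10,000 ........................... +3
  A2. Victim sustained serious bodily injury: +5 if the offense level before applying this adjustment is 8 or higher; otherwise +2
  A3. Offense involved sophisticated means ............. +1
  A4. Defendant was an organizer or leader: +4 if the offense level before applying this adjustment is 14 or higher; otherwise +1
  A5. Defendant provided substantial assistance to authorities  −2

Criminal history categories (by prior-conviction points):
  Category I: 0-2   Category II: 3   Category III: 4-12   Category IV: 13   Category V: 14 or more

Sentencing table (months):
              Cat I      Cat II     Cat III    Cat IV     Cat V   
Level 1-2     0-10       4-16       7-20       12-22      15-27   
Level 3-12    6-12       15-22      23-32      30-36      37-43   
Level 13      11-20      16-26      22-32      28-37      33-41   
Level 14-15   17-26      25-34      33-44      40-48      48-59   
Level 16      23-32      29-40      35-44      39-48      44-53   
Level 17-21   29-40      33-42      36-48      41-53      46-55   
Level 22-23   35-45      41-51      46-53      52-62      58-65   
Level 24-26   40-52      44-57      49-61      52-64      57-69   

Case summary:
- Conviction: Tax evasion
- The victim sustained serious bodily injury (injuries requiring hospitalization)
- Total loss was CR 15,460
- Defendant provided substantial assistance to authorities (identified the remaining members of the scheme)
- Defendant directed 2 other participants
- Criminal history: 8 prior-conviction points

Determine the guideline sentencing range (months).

49-61 months

Base offense level for tax evasion: 16.
A1 applies: 16 + 3 = 19.
A2 applies (level before this adjustment is 19 ≥ 8, so +5): 19 + 5 = 24.
A3 does not apply.
A4 applies (level before this adjustment is 24 ≥ 14, so +4): 24 + 4 = 28.
A5 applies: 28 − 2 = 26.
Final offense level: 26.
Criminal history: 8 prior points → Category III (4-12).
Level 26 falls in the 24-26 band.
Grid: Level 24-26 × Category III = 49-61 months.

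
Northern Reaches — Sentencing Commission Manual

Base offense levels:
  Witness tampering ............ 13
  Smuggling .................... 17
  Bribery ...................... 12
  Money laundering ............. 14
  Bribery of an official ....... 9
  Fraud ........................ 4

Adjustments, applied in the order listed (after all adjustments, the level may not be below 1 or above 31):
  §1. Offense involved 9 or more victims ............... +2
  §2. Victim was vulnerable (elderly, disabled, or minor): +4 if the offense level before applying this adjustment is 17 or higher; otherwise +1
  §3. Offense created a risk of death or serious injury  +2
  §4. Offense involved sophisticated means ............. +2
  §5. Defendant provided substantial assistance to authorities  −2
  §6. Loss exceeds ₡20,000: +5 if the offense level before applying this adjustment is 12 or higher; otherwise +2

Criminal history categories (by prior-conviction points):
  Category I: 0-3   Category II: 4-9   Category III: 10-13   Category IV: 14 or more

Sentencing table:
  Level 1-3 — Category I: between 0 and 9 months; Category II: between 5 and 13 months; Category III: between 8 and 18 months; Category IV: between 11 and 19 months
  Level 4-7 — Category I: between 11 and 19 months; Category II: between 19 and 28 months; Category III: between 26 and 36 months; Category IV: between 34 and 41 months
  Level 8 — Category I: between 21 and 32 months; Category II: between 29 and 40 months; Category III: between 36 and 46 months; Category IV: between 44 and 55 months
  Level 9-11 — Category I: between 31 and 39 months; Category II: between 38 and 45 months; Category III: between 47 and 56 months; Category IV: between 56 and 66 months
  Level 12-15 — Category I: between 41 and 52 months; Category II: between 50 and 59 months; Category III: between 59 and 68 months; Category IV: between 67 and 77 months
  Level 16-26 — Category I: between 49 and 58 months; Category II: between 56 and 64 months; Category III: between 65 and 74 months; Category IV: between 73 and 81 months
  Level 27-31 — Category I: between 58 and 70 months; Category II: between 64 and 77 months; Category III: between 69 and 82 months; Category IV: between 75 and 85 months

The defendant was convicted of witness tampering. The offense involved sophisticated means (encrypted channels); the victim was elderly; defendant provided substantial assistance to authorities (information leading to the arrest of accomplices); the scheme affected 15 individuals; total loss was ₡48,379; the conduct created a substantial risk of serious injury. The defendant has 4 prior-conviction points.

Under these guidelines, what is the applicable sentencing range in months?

56-64 months

Base offense level for witness tampering: 13.
§1 applies: 13 + 2 = 15.
§2 applies (level before this adjustment is 15 < 17, so +1): 15 + 1 = 16.
§3 applies: 16 + 2 = 18.
§4 applies: 18 + 2 = 20.
§5 applies: 20 − 2 = 18.
§6 applies (level before this adjustment is 18 ≥ 12, so +5): 18 + 5 = 23.
Final offense level: 23.
Criminal history: 4 prior points → Category II (4-9).
Level 23 falls in the 16-26 band.
Grid: Level 16-26 × Category II = 56-64 months.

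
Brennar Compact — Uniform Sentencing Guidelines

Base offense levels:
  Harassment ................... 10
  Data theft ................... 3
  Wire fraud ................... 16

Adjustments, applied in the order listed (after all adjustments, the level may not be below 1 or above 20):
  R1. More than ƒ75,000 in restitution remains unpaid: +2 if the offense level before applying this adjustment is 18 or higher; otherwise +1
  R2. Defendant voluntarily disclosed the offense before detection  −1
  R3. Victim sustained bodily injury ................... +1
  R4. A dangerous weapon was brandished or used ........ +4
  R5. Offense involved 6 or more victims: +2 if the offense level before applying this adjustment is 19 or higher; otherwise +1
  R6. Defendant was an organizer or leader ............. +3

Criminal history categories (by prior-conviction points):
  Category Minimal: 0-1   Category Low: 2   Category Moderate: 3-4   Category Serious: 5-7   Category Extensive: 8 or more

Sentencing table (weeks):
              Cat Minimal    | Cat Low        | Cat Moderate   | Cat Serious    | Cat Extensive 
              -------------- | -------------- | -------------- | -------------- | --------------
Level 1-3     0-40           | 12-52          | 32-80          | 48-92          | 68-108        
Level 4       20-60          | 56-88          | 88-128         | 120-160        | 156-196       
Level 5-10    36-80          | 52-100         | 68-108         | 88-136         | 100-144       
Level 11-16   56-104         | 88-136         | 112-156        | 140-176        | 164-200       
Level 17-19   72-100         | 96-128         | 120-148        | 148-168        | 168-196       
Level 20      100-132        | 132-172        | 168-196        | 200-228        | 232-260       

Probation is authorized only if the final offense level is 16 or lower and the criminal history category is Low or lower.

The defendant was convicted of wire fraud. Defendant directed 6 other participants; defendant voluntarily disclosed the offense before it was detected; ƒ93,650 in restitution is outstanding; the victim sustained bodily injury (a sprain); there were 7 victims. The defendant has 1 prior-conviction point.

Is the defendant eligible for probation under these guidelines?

Base offense level for wire fraud: 16.
R1 applies (level before this adjustment is 16 < 18, so +1): 16 + 1 = 17.
R2 applies: 17 − 1 = 16.
R3 applies: 16 + 1 = 17.
R4 does not apply.
R5 applies (level before this adjustment is 17 < 19, so +1): 17 + 1 = 18.
R6 applies: 18 + 3 = 21.
Level 21 exceeds the maximum of 20; capped at 20.
Final offense level: 20.
Criminal history: 1 prior point → Category Minimal (0-1).
Level 20 falls in the 20 band.
Grid: Level 20 × Category Minimal = 100-132 weeks.
Probation check: level 20 > 16 and category Minimal ≤ Low → not eligible.

No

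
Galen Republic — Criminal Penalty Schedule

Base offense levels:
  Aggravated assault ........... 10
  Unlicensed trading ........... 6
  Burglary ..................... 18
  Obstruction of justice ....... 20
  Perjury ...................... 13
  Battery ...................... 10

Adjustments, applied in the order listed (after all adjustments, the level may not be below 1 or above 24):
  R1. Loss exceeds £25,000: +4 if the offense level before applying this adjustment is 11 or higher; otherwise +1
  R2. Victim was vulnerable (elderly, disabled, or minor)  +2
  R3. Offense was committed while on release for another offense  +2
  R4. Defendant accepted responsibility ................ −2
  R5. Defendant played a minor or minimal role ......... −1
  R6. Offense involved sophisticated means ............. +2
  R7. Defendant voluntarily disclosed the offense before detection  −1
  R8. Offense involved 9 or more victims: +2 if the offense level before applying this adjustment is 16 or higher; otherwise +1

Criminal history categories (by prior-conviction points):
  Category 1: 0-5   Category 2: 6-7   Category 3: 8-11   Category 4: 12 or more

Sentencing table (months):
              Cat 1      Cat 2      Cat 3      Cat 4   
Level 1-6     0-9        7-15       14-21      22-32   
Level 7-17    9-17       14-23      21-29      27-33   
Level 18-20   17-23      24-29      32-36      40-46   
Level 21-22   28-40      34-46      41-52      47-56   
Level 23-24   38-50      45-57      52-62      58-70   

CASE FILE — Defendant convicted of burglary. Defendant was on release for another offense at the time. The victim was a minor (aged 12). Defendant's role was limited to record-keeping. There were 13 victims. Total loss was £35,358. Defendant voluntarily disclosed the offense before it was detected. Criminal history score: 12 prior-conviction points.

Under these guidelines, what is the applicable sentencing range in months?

58-70 months

Base offense level for burglary: 18.
R1 applies (level before this adjustment is 18 ≥ 11, so +4): 18 + 4 = 22.
R2 applies: 22 + 2 = 24.
R3 applies: 24 + 2 = 26.
R4 does not apply.
R5 applies: 26 − 1 = 25.
R6 does not apply.
R7 applies: 25 − 1 = 24.
R8 applies (level before this adjustment is 24 ≥ 16, so +2): 24 + 2 = 26.
Level 26 exceeds the maximum of 24; capped at 24.
Final offense level: 24.
Criminal history: 12 prior points → Category 4 (12+).
Level 24 falls in the 23-24 band.
Grid: Level 23-24 × Category 4 = 58-70 months.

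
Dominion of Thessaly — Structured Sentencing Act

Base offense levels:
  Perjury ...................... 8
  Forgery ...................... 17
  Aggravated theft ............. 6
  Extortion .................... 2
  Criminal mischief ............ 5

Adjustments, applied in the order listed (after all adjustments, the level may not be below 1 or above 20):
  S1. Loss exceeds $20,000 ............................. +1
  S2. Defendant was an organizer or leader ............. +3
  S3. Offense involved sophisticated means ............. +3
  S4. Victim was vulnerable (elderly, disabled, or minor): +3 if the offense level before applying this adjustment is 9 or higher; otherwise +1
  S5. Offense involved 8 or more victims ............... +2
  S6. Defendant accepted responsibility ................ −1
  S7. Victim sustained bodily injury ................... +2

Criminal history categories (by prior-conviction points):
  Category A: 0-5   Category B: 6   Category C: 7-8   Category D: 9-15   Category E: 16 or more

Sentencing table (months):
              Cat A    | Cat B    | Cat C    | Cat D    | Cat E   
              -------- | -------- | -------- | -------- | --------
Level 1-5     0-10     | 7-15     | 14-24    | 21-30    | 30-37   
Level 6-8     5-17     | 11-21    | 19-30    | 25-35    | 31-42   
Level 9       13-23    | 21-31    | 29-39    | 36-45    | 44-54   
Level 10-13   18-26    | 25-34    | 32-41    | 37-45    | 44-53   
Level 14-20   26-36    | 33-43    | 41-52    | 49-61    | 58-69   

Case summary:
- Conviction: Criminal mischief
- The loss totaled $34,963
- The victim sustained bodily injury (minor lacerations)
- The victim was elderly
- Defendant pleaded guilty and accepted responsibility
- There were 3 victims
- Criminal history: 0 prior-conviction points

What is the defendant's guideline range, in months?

Base offense level for criminal mischief: 5.
S1 applies: 5 + 1 = 6.
S3 does not apply.
S4 applies (level before this adjustment is 6 < 9, so +1): 6 + 1 = 7.
S5 does not apply.
S6 applies: 7 − 1 = 6.
S7 applies: 6 + 2 = 8.
Final offense level: 8.
Criminal history: 0 prior points → Category A (0-5).
Level 8 falls in the 6-8 band.
Grid: Level 6-8 × Category A = 5-17 months.

5-17 months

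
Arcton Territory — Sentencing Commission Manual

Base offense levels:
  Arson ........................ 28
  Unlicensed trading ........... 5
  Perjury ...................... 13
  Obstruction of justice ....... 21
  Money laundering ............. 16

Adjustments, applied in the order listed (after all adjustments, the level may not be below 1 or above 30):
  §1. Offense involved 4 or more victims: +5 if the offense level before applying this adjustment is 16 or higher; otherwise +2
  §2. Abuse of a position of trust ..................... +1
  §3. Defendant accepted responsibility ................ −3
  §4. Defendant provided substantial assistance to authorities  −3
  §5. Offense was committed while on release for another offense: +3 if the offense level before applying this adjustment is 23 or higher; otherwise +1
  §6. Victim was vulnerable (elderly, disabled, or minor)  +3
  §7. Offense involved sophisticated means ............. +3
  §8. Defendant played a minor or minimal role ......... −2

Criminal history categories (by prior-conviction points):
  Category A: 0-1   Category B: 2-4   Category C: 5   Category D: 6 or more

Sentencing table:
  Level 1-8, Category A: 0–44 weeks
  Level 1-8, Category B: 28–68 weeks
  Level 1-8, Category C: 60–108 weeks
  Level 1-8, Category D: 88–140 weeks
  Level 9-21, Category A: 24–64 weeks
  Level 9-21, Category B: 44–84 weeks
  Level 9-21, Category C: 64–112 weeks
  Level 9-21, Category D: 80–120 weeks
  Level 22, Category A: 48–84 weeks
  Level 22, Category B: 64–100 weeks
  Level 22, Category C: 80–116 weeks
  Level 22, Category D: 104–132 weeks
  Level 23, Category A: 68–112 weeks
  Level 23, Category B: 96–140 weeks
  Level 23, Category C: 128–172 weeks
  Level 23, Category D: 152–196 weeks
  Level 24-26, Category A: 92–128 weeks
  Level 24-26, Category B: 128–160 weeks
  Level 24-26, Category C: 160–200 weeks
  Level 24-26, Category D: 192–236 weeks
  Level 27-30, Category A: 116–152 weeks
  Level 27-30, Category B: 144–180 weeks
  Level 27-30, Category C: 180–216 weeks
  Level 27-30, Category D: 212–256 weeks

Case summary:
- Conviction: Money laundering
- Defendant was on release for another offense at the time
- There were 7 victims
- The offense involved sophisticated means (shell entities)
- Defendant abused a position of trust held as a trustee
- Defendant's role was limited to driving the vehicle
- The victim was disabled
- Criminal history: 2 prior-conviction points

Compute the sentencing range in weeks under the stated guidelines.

144-180 weeks

Base offense level for money laundering: 16.
§1 applies (level before this adjustment is 16 ≥ 16, so +5): 16 + 5 = 21.
§2 applies: 21 + 1 = 22.
§5 applies (level before this adjustment is 22 < 23, so +1): 22 + 1 = 23.
§6 applies: 23 + 3 = 26.
§7 applies: 26 + 3 = 29.
§8 applies: 29 − 2 = 27.
Final offense level: 27.
Criminal history: 2 prior points → Category B (2-4).
Level 27 falls in the 27-30 band.
Grid: Level 27-30 × Category B = 144-180 weeks.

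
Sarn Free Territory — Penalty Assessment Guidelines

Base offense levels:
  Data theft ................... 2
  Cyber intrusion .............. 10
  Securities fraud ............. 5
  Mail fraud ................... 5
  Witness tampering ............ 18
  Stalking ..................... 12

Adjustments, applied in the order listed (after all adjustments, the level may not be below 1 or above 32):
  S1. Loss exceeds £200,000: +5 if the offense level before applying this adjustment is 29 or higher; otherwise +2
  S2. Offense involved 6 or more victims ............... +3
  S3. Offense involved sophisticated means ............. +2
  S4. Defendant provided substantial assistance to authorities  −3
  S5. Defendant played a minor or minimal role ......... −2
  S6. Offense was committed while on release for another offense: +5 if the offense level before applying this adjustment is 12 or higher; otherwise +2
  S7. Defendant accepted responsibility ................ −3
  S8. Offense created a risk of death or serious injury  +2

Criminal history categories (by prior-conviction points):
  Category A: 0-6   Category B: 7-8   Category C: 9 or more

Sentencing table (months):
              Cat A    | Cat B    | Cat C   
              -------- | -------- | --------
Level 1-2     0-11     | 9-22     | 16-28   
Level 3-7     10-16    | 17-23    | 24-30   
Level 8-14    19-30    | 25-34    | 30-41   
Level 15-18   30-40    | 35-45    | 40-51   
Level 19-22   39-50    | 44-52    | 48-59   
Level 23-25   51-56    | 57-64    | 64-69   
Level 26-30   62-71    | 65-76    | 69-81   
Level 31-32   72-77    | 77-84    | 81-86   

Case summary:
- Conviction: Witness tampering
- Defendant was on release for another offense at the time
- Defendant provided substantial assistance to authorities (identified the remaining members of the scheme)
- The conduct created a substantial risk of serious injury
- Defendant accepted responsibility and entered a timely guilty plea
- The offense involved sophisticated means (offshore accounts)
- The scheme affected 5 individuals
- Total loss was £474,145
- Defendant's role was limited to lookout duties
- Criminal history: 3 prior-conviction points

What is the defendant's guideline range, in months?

Base offense level for witness tampering: 18.
S1 applies (level before this adjustment is 18 < 29, so +2): 18 + 2 = 20.
S3 applies: 20 + 2 = 22.
S4 applies: 22 − 3 = 19.
S5 applies: 19 − 2 = 17.
S6 applies (level before this adjustment is 17 ≥ 12, so +5): 17 + 5 = 22.
S7 applies: 22 − 3 = 19.
S8 applies: 19 + 2 = 21.
Final offense level: 21.
Criminal history: 3 prior points → Category A (0-6).
Level 21 falls in the 19-22 band.
Grid: Level 19-22 × Category A = 39-50 months.

39-50 months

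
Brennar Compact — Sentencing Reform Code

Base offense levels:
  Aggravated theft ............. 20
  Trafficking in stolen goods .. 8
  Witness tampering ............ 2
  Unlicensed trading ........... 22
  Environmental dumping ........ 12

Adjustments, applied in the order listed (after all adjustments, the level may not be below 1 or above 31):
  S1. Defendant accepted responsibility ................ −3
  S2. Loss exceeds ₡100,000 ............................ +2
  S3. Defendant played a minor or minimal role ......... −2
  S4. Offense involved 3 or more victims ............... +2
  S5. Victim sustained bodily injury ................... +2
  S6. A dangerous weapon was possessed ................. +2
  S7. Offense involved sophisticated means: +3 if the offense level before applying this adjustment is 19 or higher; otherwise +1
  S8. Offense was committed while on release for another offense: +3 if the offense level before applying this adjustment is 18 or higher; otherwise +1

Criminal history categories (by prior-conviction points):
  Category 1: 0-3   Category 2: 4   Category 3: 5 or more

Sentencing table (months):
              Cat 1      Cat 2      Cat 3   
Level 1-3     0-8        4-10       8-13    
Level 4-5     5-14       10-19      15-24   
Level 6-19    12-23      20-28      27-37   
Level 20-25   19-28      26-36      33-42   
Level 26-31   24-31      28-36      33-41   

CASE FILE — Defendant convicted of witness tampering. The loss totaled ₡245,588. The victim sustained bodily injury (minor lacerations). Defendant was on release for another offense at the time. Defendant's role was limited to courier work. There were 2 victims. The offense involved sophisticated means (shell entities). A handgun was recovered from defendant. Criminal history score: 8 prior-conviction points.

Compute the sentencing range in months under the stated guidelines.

Base offense level for witness tampering: 2.
S2 applies: 2 + 2 = 4.
S3 applies: 4 − 2 = 2.
S5 applies: 2 + 2 = 4.
S6 applies: 4 + 2 = 6.
S7 applies (level before this adjustment is 6 < 19, so +1): 6 + 1 = 7.
S8 applies (level before this adjustment is 7 < 18, so +1): 7 + 1 = 8.
Final offense level: 8.
Criminal history: 8 prior points → Category 3 (5+).
Level 8 falls in the 6-19 band.
Grid: Level 6-19 × Category 3 = 27-37 months.

27-37 months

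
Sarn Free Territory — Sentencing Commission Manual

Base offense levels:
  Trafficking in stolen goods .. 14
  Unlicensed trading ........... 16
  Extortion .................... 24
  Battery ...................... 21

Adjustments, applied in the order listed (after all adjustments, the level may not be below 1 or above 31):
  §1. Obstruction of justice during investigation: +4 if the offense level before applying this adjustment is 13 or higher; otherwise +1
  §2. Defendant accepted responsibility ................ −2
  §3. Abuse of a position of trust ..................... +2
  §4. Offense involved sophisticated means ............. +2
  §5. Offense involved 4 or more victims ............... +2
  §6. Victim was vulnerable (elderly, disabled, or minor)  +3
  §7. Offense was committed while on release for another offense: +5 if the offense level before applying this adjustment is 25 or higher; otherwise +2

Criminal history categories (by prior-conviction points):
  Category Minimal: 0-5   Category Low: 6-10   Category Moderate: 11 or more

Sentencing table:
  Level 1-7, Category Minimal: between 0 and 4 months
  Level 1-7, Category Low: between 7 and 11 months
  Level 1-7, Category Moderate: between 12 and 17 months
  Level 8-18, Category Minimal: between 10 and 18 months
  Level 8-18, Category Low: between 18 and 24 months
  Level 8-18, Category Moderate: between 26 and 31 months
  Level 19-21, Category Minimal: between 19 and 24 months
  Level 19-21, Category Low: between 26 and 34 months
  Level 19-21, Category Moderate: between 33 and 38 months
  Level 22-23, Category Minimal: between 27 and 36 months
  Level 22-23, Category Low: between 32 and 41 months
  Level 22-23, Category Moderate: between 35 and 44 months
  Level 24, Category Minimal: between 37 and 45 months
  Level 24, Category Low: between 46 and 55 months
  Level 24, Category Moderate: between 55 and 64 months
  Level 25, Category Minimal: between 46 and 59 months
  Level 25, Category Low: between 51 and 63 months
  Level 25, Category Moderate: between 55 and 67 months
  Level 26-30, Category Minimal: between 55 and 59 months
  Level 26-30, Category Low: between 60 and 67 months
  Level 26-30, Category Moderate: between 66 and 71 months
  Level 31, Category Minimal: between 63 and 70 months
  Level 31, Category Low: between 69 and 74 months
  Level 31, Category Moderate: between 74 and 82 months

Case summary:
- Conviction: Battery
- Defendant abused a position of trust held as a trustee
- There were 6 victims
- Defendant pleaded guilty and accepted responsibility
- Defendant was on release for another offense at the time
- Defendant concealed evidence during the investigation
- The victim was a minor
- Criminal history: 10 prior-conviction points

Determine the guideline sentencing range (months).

Base offense level for battery: 21.
§1 applies (level before this adjustment is 21 ≥ 13, so +4): 21 + 4 = 25.
§2 applies: 25 − 2 = 23.
§3 applies: 23 + 2 = 25.
§5 applies: 25 + 2 = 27.
§6 applies: 27 + 3 = 30.
§7 applies (level before this adjustment is 30 ≥ 25, so +5): 30 + 5 = 35.
Level 35 exceeds the maximum of 31; capped at 31.
Final offense level: 31.
Criminal history: 10 prior points → Category Low (6-10).
Level 31 falls in the 31 band.
Grid: Level 31 × Category Low = 69-74 months.

69-74 months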